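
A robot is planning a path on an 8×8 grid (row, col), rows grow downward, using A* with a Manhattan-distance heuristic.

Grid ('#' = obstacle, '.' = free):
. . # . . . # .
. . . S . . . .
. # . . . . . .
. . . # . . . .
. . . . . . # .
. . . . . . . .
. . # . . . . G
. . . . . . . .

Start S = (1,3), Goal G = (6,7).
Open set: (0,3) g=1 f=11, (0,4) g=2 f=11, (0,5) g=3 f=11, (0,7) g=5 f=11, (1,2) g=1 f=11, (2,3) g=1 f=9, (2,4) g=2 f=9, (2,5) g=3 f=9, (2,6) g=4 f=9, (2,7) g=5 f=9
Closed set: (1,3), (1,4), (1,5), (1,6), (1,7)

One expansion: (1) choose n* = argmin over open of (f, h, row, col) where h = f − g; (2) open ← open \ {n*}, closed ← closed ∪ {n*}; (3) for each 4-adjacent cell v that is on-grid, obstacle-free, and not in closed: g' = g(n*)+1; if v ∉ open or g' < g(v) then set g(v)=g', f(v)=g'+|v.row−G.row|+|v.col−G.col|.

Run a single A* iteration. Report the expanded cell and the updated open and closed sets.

step 1: expand (2,7) (f=9, h=4) → closed; open now [(0,3) g=1 f=11, (0,4) g=2 f=11, (0,5) g=3 f=11, (0,7) g=5 f=11, (1,2) g=1 f=11, (2,3) g=1 f=9, (2,4) g=2 f=9, (2,5) g=3 f=9, (2,6) g=4 f=9, (3,7) g=6 f=9]

expanded=(2,7); open=[(0,3) g=1 f=11, (0,4) g=2 f=11, (0,5) g=3 f=11, (0,7) g=5 f=11, (1,2) g=1 f=11, (2,3) g=1 f=9, (2,4) g=2 f=9, (2,5) g=3 f=9, (2,6) g=4 f=9, (3,7) g=6 f=9]; closed=[(1,3), (1,4), (1,5), (1,6), (1,7), (2,7)]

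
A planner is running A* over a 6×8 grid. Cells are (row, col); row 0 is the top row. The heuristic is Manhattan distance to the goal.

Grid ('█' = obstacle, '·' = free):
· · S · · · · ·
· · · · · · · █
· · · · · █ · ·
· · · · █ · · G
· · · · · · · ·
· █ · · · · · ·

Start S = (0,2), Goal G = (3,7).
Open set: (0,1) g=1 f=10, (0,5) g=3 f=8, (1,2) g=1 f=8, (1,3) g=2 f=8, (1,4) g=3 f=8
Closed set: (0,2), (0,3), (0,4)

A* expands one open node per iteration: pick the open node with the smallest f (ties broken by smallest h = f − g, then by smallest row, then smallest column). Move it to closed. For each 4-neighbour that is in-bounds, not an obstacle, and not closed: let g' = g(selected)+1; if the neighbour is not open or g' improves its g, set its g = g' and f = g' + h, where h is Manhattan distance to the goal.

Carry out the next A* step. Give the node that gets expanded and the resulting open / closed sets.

expanded=(0,5); open=[(0,1) g=1 f=10, (0,6) g=4 f=8, (1,2) g=1 f=8, (1,3) g=2 f=8, (1,4) g=3 f=8, (1,5) g=4 f=8]; closed=[(0,2), (0,3), (0,4), (0,5)]

step 1: expand (0,5) (f=8, h=5) → closed; open now [(0,1) g=1 f=10, (0,6) g=4 f=8, (1,2) g=1 f=8, (1,3) g=2 f=8, (1,4) g=3 f=8, (1,5) g=4 f=8]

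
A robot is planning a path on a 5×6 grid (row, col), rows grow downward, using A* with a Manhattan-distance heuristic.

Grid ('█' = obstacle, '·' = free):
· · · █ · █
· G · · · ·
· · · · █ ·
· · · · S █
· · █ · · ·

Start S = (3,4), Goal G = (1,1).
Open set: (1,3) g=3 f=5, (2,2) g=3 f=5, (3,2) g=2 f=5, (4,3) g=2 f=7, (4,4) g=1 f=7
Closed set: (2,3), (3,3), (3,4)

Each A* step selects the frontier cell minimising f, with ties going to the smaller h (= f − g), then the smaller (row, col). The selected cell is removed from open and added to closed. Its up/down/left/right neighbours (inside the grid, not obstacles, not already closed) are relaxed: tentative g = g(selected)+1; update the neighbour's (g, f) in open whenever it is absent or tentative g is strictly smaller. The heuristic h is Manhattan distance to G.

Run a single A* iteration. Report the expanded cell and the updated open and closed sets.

expanded=(1,3); open=[(1,2) g=4 f=5, (1,4) g=4 f=7, (2,2) g=3 f=5, (3,2) g=2 f=5, (4,3) g=2 f=7, (4,4) g=1 f=7]; closed=[(1,3), (2,3), (3,3), (3,4)]

step 1: expand (1,3) (f=5, h=2) → closed; open now [(1,2) g=4 f=5, (1,4) g=4 f=7, (2,2) g=3 f=5, (3,2) g=2 f=5, (4,3) g=2 f=7, (4,4) g=1 f=7]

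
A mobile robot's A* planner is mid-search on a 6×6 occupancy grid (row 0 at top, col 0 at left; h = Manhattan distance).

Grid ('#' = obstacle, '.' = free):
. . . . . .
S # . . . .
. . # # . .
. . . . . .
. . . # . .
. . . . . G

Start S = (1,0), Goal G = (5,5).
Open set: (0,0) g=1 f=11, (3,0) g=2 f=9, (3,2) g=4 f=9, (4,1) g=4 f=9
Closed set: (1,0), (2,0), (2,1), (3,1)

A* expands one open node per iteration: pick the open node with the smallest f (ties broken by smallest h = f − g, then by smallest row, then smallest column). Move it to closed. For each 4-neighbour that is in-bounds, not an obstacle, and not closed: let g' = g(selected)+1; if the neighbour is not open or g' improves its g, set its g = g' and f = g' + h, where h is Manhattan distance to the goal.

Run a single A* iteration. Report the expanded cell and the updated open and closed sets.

expanded=(3,2); open=[(0,0) g=1 f=11, (3,0) g=2 f=9, (3,3) g=5 f=9, (4,1) g=4 f=9, (4,2) g=5 f=9]; closed=[(1,0), (2,0), (2,1), (3,1), (3,2)]

step 1: expand (3,2) (f=9, h=5) → closed; open now [(0,0) g=1 f=11, (3,0) g=2 f=9, (3,3) g=5 f=9, (4,1) g=4 f=9, (4,2) g=5 f=9]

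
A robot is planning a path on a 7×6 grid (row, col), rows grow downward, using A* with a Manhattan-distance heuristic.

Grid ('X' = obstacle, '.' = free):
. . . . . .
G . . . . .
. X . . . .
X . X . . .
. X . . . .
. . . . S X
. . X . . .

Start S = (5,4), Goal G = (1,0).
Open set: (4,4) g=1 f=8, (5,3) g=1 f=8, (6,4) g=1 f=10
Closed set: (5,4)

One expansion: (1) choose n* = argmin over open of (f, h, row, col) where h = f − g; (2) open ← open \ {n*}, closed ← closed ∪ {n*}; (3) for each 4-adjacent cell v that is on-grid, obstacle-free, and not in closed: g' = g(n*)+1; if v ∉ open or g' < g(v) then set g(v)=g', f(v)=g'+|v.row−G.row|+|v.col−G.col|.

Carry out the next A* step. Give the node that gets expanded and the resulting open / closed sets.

expanded=(4,4); open=[(3,4) g=2 f=8, (4,3) g=2 f=8, (4,5) g=2 f=10, (5,3) g=1 f=8, (6,4) g=1 f=10]; closed=[(4,4), (5,4)]

step 1: expand (4,4) (f=8, h=7) → closed; open now [(3,4) g=2 f=8, (4,3) g=2 f=8, (4,5) g=2 f=10, (5,3) g=1 f=8, (6,4) g=1 f=10]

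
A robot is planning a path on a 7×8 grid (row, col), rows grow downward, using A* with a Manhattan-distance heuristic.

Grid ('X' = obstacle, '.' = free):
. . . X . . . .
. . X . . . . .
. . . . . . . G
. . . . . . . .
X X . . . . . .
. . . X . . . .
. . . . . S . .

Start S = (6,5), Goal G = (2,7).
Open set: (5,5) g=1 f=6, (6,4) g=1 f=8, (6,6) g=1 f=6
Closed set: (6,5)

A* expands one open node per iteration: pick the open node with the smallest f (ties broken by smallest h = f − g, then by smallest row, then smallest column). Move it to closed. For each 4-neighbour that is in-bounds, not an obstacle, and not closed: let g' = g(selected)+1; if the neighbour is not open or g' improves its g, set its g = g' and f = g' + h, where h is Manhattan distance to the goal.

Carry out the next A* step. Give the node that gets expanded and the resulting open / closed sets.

expanded=(5,5); open=[(4,5) g=2 f=6, (5,4) g=2 f=8, (5,6) g=2 f=6, (6,4) g=1 f=8, (6,6) g=1 f=6]; closed=[(5,5), (6,5)]

step 1: expand (5,5) (f=6, h=5) → closed; open now [(4,5) g=2 f=6, (5,4) g=2 f=8, (5,6) g=2 f=6, (6,4) g=1 f=8, (6,6) g=1 f=6]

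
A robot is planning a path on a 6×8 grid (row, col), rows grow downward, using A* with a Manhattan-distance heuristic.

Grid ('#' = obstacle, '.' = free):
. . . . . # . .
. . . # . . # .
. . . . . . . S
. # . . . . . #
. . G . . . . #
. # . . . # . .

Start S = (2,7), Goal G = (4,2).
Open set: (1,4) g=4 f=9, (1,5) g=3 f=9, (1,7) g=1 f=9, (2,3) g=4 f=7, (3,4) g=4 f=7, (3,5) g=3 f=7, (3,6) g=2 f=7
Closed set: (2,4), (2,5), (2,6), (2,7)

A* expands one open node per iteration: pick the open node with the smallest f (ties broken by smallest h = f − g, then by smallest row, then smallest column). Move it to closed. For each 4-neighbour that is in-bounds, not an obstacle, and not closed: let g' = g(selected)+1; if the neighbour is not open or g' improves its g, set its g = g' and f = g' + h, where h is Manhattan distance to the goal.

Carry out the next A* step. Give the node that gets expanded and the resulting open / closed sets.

expanded=(2,3); open=[(1,4) g=4 f=9, (1,5) g=3 f=9, (1,7) g=1 f=9, (2,2) g=5 f=7, (3,3) g=5 f=7, (3,4) g=4 f=7, (3,5) g=3 f=7, (3,6) g=2 f=7]; closed=[(2,3), (2,4), (2,5), (2,6), (2,7)]

step 1: expand (2,3) (f=7, h=3) → closed; open now [(1,4) g=4 f=9, (1,5) g=3 f=9, (1,7) g=1 f=9, (2,2) g=5 f=7, (3,3) g=5 f=7, (3,4) g=4 f=7, (3,5) g=3 f=7, (3,6) g=2 f=7]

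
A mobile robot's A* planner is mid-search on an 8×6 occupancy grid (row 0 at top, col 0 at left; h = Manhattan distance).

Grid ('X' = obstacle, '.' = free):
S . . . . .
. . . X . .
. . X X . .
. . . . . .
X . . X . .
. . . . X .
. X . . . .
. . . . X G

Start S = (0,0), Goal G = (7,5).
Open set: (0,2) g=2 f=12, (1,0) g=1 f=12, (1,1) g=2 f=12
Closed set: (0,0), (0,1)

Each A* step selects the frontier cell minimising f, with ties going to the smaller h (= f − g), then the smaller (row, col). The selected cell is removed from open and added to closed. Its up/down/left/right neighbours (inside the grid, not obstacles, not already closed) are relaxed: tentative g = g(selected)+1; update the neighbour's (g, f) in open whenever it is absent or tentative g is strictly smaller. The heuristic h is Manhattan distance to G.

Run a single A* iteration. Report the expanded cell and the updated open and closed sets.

expanded=(0,2); open=[(0,3) g=3 f=12, (1,0) g=1 f=12, (1,1) g=2 f=12, (1,2) g=3 f=12]; closed=[(0,0), (0,1), (0,2)]

step 1: expand (0,2) (f=12, h=10) → closed; open now [(0,3) g=3 f=12, (1,0) g=1 f=12, (1,1) g=2 f=12, (1,2) g=3 f=12]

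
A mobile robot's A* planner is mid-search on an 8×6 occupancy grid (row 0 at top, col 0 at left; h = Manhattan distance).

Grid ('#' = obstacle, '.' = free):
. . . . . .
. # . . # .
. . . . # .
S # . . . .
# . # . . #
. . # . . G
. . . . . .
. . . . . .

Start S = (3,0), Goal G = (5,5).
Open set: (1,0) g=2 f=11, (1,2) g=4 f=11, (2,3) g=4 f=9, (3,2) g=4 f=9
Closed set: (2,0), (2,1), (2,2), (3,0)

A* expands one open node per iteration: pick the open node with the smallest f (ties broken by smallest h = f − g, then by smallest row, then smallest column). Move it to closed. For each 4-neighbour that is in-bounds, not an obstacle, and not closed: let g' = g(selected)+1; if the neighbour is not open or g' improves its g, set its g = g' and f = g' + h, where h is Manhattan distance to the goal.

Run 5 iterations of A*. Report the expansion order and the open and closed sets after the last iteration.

step 1: expand (2,3) (f=9, h=5) → closed; open now [(1,0) g=2 f=11, (1,2) g=4 f=11, (1,3) g=5 f=11, (3,2) g=4 f=9, (3,3) g=5 f=9]
step 2: expand (3,3) (f=9, h=4) → closed; open now [(1,0) g=2 f=11, (1,2) g=4 f=11, (1,3) g=5 f=11, (3,2) g=4 f=9, (3,4) g=6 f=9, (4,3) g=6 f=9]
step 3: expand (3,4) (f=9, h=3) → closed; open now [(1,0) g=2 f=11, (1,2) g=4 f=11, (1,3) g=5 f=11, (3,2) g=4 f=9, (3,5) g=7 f=9, (4,3) g=6 f=9, (4,4) g=7 f=9]
step 4: expand (3,5) (f=9, h=2) → closed; open now [(1,0) g=2 f=11, (1,2) g=4 f=11, (1,3) g=5 f=11, (2,5) g=8 f=11, (3,2) g=4 f=9, (4,3) g=6 f=9, (4,4) g=7 f=9]
step 5: expand (4,4) (f=9, h=2) → closed; open now [(1,0) g=2 f=11, (1,2) g=4 f=11, (1,3) g=5 f=11, (2,5) g=8 f=11, (3,2) g=4 f=9, (4,3) g=6 f=9, (5,4) g=8 f=9]

order=[(2,3) → (3,3) → (3,4) → (3,5) → (4,4)]; open=[(1,0) g=2 f=11, (1,2) g=4 f=11, (1,3) g=5 f=11, (2,5) g=8 f=11, (3,2) g=4 f=9, (4,3) g=6 f=9, (5,4) g=8 f=9]; closed=[(2,0), (2,1), (2,2), (2,3), (3,0), (3,3), (3,4), (3,5), (4,4)]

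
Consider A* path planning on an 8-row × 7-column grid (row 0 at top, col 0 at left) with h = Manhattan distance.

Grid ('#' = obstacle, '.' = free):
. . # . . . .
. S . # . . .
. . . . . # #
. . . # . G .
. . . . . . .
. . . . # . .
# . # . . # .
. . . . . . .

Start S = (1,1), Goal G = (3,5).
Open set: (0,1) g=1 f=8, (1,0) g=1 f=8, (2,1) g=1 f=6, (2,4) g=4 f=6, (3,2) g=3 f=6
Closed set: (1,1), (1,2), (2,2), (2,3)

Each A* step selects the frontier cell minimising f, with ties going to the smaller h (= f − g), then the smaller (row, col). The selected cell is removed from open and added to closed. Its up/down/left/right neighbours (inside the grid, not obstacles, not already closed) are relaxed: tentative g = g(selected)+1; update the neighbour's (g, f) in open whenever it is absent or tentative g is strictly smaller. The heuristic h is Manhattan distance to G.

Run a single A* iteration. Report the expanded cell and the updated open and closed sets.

expanded=(2,4); open=[(0,1) g=1 f=8, (1,0) g=1 f=8, (1,4) g=5 f=8, (2,1) g=1 f=6, (3,2) g=3 f=6, (3,4) g=5 f=6]; closed=[(1,1), (1,2), (2,2), (2,3), (2,4)]

step 1: expand (2,4) (f=6, h=2) → closed; open now [(0,1) g=1 f=8, (1,0) g=1 f=8, (1,4) g=5 f=8, (2,1) g=1 f=6, (3,2) g=3 f=6, (3,4) g=5 f=6]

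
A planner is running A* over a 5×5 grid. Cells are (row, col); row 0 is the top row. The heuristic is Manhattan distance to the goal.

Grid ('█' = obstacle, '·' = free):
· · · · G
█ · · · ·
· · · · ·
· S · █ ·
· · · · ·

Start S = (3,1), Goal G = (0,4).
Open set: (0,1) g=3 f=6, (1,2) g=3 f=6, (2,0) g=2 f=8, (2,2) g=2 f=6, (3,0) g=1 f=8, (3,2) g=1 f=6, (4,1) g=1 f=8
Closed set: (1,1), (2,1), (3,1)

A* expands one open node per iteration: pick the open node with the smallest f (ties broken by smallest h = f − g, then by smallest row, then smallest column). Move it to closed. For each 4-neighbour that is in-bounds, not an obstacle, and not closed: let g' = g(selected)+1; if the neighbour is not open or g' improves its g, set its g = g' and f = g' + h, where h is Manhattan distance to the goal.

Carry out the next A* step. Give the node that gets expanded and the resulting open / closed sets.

step 1: expand (0,1) (f=6, h=3) → closed; open now [(0,0) g=4 f=8, (0,2) g=4 f=6, (1,2) g=3 f=6, (2,0) g=2 f=8, (2,2) g=2 f=6, (3,0) g=1 f=8, (3,2) g=1 f=6, (4,1) g=1 f=8]

expanded=(0,1); open=[(0,0) g=4 f=8, (0,2) g=4 f=6, (1,2) g=3 f=6, (2,0) g=2 f=8, (2,2) g=2 f=6, (3,0) g=1 f=8, (3,2) g=1 f=6, (4,1) g=1 f=8]; closed=[(0,1), (1,1), (2,1), (3,1)]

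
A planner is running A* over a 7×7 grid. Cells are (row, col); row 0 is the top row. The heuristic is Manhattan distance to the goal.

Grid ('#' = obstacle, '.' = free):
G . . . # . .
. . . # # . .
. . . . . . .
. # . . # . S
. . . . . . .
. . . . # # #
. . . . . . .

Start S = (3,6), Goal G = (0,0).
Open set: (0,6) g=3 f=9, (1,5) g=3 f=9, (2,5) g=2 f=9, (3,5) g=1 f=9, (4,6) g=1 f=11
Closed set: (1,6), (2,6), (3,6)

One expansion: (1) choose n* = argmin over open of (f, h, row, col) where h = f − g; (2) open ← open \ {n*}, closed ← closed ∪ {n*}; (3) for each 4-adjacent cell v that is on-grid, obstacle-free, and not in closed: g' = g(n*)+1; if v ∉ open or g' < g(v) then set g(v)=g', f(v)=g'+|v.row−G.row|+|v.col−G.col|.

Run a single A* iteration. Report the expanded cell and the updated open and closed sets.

expanded=(0,6); open=[(0,5) g=4 f=9, (1,5) g=3 f=9, (2,5) g=2 f=9, (3,5) g=1 f=9, (4,6) g=1 f=11]; closed=[(0,6), (1,6), (2,6), (3,6)]

step 1: expand (0,6) (f=9, h=6) → closed; open now [(0,5) g=4 f=9, (1,5) g=3 f=9, (2,5) g=2 f=9, (3,5) g=1 f=9, (4,6) g=1 f=11]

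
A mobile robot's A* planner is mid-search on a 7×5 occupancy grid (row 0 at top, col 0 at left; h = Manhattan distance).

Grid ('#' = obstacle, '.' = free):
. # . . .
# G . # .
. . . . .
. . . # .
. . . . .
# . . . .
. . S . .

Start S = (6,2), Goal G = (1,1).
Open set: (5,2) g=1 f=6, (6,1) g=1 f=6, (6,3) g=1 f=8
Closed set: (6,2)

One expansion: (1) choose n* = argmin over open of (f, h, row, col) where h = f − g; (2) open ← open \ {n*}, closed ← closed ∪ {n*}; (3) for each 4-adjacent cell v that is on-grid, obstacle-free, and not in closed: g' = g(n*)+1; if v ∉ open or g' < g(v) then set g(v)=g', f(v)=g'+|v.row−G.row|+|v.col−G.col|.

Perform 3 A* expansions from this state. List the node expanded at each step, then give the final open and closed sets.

step 1: expand (5,2) (f=6, h=5) → closed; open now [(4,2) g=2 f=6, (5,1) g=2 f=6, (5,3) g=2 f=8, (6,1) g=1 f=6, (6,3) g=1 f=8]
step 2: expand (4,2) (f=6, h=4) → closed; open now [(3,2) g=3 f=6, (4,1) g=3 f=6, (4,3) g=3 f=8, (5,1) g=2 f=6, (5,3) g=2 f=8, (6,1) g=1 f=6, (6,3) g=1 f=8]
step 3: expand (3,2) (f=6, h=3) → closed; open now [(2,2) g=4 f=6, (3,1) g=4 f=6, (4,1) g=3 f=6, (4,3) g=3 f=8, (5,1) g=2 f=6, (5,3) g=2 f=8, (6,1) g=1 f=6, (6,3) g=1 f=8]

order=[(5,2) → (4,2) → (3,2)]; open=[(2,2) g=4 f=6, (3,1) g=4 f=6, (4,1) g=3 f=6, (4,3) g=3 f=8, (5,1) g=2 f=6, (5,3) g=2 f=8, (6,1) g=1 f=6, (6,3) g=1 f=8]; closed=[(3,2), (4,2), (5,2), (6,2)]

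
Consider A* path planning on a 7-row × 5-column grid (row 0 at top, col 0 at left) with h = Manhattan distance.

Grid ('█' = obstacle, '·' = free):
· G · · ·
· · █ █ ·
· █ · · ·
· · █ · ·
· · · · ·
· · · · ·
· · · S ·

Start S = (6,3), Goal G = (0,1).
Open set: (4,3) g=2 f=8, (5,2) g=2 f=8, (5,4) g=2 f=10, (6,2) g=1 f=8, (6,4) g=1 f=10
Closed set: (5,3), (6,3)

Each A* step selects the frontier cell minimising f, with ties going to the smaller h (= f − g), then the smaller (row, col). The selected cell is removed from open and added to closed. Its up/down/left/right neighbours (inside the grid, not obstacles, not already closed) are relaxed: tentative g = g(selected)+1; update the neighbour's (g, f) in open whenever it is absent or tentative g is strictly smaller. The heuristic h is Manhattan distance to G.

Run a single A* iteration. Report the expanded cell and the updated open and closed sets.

expanded=(4,3); open=[(3,3) g=3 f=8, (4,2) g=3 f=8, (4,4) g=3 f=10, (5,2) g=2 f=8, (5,4) g=2 f=10, (6,2) g=1 f=8, (6,4) g=1 f=10]; closed=[(4,3), (5,3), (6,3)]

step 1: expand (4,3) (f=8, h=6) → closed; open now [(3,3) g=3 f=8, (4,2) g=3 f=8, (4,4) g=3 f=10, (5,2) g=2 f=8, (5,4) g=2 f=10, (6,2) g=1 f=8, (6,4) g=1 f=10]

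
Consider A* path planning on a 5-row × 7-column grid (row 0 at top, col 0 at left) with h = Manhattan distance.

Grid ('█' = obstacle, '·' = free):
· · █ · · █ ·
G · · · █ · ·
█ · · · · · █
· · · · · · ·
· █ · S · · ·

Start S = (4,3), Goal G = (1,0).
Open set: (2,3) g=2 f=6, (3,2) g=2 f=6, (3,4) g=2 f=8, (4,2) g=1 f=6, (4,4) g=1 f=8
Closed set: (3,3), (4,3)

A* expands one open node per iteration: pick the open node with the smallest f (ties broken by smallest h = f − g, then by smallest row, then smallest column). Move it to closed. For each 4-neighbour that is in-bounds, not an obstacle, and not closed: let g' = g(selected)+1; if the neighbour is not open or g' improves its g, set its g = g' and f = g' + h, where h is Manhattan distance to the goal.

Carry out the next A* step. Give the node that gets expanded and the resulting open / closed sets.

step 1: expand (2,3) (f=6, h=4) → closed; open now [(1,3) g=3 f=6, (2,2) g=3 f=6, (2,4) g=3 f=8, (3,2) g=2 f=6, (3,4) g=2 f=8, (4,2) g=1 f=6, (4,4) g=1 f=8]

expanded=(2,3); open=[(1,3) g=3 f=6, (2,2) g=3 f=6, (2,4) g=3 f=8, (3,2) g=2 f=6, (3,4) g=2 f=8, (4,2) g=1 f=6, (4,4) g=1 f=8]; closed=[(2,3), (3,3), (4,3)]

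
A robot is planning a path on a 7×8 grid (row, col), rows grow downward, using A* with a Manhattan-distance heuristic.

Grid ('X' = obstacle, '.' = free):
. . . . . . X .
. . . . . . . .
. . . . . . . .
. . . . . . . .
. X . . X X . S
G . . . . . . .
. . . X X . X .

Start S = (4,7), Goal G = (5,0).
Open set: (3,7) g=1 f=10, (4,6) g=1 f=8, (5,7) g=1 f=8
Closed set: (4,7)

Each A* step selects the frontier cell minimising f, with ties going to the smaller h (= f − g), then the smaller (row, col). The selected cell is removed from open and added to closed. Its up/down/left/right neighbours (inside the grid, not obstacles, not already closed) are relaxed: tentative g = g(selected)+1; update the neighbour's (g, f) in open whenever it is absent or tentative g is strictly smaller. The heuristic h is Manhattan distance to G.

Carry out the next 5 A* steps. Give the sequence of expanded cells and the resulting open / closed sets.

order=[(4,6) → (5,6) → (5,5) → (5,4) → (5,3)]; open=[(3,6) g=2 f=10, (3,7) g=1 f=10, (4,3) g=6 f=10, (5,2) g=6 f=8, (5,7) g=1 f=8, (6,5) g=4 f=10]; closed=[(4,6), (4,7), (5,3), (5,4), (5,5), (5,6)]

step 1: expand (4,6) (f=8, h=7) → closed; open now [(3,6) g=2 f=10, (3,7) g=1 f=10, (5,6) g=2 f=8, (5,7) g=1 f=8]
step 2: expand (5,6) (f=8, h=6) → closed; open now [(3,6) g=2 f=10, (3,7) g=1 f=10, (5,5) g=3 f=8, (5,7) g=1 f=8]
step 3: expand (5,5) (f=8, h=5) → closed; open now [(3,6) g=2 f=10, (3,7) g=1 f=10, (5,4) g=4 f=8, (5,7) g=1 f=8, (6,5) g=4 f=10]
step 4: expand (5,4) (f=8, h=4) → closed; open now [(3,6) g=2 f=10, (3,7) g=1 f=10, (5,3) g=5 f=8, (5,7) g=1 f=8, (6,5) g=4 f=10]
step 5: expand (5,3) (f=8, h=3) → closed; open now [(3,6) g=2 f=10, (3,7) g=1 f=10, (4,3) g=6 f=10, (5,2) g=6 f=8, (5,7) g=1 f=8, (6,5) g=4 f=10]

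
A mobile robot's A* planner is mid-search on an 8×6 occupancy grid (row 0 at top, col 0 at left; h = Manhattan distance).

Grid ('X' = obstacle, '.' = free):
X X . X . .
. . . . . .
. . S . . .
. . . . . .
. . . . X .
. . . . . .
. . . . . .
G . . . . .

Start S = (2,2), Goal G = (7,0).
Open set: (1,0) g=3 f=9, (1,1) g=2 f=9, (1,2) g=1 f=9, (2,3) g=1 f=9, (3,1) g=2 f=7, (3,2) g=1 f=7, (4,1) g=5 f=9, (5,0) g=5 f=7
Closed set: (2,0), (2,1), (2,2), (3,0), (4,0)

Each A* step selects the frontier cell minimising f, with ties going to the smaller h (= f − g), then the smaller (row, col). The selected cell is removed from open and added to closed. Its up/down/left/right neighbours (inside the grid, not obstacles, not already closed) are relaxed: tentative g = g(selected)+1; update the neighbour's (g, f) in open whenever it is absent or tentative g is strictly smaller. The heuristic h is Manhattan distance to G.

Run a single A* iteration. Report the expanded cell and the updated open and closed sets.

expanded=(5,0); open=[(1,0) g=3 f=9, (1,1) g=2 f=9, (1,2) g=1 f=9, (2,3) g=1 f=9, (3,1) g=2 f=7, (3,2) g=1 f=7, (4,1) g=5 f=9, (5,1) g=6 f=9, (6,0) g=6 f=7]; closed=[(2,0), (2,1), (2,2), (3,0), (4,0), (5,0)]

step 1: expand (5,0) (f=7, h=2) → closed; open now [(1,0) g=3 f=9, (1,1) g=2 f=9, (1,2) g=1 f=9, (2,3) g=1 f=9, (3,1) g=2 f=7, (3,2) g=1 f=7, (4,1) g=5 f=9, (5,1) g=6 f=9, (6,0) g=6 f=7]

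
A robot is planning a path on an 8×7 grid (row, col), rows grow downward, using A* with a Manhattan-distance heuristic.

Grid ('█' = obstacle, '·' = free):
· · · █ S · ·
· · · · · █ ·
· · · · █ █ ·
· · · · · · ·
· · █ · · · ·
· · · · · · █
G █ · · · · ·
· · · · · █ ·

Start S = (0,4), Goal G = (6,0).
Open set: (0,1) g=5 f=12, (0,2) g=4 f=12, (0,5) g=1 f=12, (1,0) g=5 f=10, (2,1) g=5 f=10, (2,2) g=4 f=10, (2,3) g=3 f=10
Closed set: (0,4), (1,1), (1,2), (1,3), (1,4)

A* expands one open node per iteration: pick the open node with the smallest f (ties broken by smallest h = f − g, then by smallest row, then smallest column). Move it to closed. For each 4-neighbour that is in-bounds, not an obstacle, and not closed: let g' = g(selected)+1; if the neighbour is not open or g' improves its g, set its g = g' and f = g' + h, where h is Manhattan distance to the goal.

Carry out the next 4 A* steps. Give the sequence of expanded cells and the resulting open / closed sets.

step 1: expand (1,0) (f=10, h=5) → closed; open now [(0,0) g=6 f=12, (0,1) g=5 f=12, (0,2) g=4 f=12, (0,5) g=1 f=12, (2,0) g=6 f=10, (2,1) g=5 f=10, (2,2) g=4 f=10, (2,3) g=3 f=10]
step 2: expand (2,0) (f=10, h=4) → closed; open now [(0,0) g=6 f=12, (0,1) g=5 f=12, (0,2) g=4 f=12, (0,5) g=1 f=12, (2,1) g=5 f=10, (2,2) g=4 f=10, (2,3) g=3 f=10, (3,0) g=7 f=10]
step 3: expand (3,0) (f=10, h=3) → closed; open now [(0,0) g=6 f=12, (0,1) g=5 f=12, (0,2) g=4 f=12, (0,5) g=1 f=12, (2,1) g=5 f=10, (2,2) g=4 f=10, (2,3) g=3 f=10, (3,1) g=8 f=12, (4,0) g=8 f=10]
step 4: expand (4,0) (f=10, h=2) → closed; open now [(0,0) g=6 f=12, (0,1) g=5 f=12, (0,2) g=4 f=12, (0,5) g=1 f=12, (2,1) g=5 f=10, (2,2) g=4 f=10, (2,3) g=3 f=10, (3,1) g=8 f=12, (4,1) g=9 f=12, (5,0) g=9 f=10]

order=[(1,0) → (2,0) → (3,0) → (4,0)]; open=[(0,0) g=6 f=12, (0,1) g=5 f=12, (0,2) g=4 f=12, (0,5) g=1 f=12, (2,1) g=5 f=10, (2,2) g=4 f=10, (2,3) g=3 f=10, (3,1) g=8 f=12, (4,1) g=9 f=12, (5,0) g=9 f=10]; closed=[(0,4), (1,0), (1,1), (1,2), (1,3), (1,4), (2,0), (3,0), (4,0)]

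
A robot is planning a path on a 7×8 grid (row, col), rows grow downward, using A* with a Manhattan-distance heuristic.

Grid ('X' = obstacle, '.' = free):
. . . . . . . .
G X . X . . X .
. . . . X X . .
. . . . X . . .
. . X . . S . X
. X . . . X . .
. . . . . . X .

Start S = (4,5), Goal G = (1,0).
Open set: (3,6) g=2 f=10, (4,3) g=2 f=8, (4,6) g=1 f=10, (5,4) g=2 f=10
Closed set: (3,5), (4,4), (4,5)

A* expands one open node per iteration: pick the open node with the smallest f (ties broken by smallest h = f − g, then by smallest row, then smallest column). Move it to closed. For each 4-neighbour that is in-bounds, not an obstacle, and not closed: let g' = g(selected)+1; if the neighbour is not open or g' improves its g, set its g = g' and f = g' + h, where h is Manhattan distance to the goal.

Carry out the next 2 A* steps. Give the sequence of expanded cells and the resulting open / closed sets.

order=[(4,3) → (3,3)]; open=[(2,3) g=4 f=8, (3,2) g=4 f=8, (3,6) g=2 f=10, (4,6) g=1 f=10, (5,3) g=3 f=10, (5,4) g=2 f=10]; closed=[(3,3), (3,5), (4,3), (4,4), (4,5)]

step 1: expand (4,3) (f=8, h=6) → closed; open now [(3,3) g=3 f=8, (3,6) g=2 f=10, (4,6) g=1 f=10, (5,3) g=3 f=10, (5,4) g=2 f=10]
step 2: expand (3,3) (f=8, h=5) → closed; open now [(2,3) g=4 f=8, (3,2) g=4 f=8, (3,6) g=2 f=10, (4,6) g=1 f=10, (5,3) g=3 f=10, (5,4) g=2 f=10]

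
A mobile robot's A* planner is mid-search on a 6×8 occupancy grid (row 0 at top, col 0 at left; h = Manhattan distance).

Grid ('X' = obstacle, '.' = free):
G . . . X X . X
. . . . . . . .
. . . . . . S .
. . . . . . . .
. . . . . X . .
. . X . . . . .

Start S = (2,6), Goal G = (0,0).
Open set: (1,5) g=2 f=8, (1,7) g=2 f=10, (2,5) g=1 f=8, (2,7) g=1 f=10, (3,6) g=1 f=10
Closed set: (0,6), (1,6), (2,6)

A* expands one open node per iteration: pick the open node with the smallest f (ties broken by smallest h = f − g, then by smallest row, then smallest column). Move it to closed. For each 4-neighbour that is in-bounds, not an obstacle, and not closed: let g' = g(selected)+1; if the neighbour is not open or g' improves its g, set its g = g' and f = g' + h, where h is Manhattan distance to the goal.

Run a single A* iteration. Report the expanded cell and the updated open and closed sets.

expanded=(1,5); open=[(1,4) g=3 f=8, (1,7) g=2 f=10, (2,5) g=1 f=8, (2,7) g=1 f=10, (3,6) g=1 f=10]; closed=[(0,6), (1,5), (1,6), (2,6)]

step 1: expand (1,5) (f=8, h=6) → closed; open now [(1,4) g=3 f=8, (1,7) g=2 f=10, (2,5) g=1 f=8, (2,7) g=1 f=10, (3,6) g=1 f=10]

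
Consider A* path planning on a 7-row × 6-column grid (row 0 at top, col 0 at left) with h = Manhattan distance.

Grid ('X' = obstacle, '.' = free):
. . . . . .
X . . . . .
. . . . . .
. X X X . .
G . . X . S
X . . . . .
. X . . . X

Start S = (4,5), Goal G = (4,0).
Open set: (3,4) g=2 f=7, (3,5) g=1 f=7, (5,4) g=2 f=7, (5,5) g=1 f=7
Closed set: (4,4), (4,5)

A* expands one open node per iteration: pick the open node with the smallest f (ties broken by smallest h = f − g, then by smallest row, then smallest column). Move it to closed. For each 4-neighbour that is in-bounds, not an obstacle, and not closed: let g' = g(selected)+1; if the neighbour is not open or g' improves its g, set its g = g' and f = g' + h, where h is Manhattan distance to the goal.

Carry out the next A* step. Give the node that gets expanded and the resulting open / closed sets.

expanded=(3,4); open=[(2,4) g=3 f=9, (3,5) g=1 f=7, (5,4) g=2 f=7, (5,5) g=1 f=7]; closed=[(3,4), (4,4), (4,5)]

step 1: expand (3,4) (f=7, h=5) → closed; open now [(2,4) g=3 f=9, (3,5) g=1 f=7, (5,4) g=2 f=7, (5,5) g=1 f=7]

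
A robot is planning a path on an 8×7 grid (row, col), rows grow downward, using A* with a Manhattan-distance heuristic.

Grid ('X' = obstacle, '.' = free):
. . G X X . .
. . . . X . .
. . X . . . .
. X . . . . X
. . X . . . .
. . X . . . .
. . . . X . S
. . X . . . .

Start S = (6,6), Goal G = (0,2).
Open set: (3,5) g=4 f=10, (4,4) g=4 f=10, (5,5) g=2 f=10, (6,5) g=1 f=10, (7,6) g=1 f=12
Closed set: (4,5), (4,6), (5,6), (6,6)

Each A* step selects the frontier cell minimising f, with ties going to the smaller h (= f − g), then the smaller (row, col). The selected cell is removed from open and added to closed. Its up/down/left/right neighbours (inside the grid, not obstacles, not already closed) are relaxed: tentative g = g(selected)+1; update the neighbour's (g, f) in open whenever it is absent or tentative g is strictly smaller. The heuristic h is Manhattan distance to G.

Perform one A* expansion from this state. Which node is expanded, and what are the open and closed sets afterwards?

expanded=(3,5); open=[(2,5) g=5 f=10, (3,4) g=5 f=10, (4,4) g=4 f=10, (5,5) g=2 f=10, (6,5) g=1 f=10, (7,6) g=1 f=12]; closed=[(3,5), (4,5), (4,6), (5,6), (6,6)]

step 1: expand (3,5) (f=10, h=6) → closed; open now [(2,5) g=5 f=10, (3,4) g=5 f=10, (4,4) g=4 f=10, (5,5) g=2 f=10, (6,5) g=1 f=10, (7,6) g=1 f=12]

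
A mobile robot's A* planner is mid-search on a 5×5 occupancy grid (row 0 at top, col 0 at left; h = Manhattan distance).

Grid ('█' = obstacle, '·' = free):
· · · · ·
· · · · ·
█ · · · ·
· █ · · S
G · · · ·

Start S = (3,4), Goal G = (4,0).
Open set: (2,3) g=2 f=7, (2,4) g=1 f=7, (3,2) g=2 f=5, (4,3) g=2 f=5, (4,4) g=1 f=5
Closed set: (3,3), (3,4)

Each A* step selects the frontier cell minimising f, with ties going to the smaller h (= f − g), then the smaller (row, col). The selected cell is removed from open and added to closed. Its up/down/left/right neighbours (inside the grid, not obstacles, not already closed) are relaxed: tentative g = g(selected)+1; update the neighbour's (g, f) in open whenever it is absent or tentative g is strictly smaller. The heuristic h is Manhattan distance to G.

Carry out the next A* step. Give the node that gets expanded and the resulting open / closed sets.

step 1: expand (3,2) (f=5, h=3) → closed; open now [(2,2) g=3 f=7, (2,3) g=2 f=7, (2,4) g=1 f=7, (4,2) g=3 f=5, (4,3) g=2 f=5, (4,4) g=1 f=5]

expanded=(3,2); open=[(2,2) g=3 f=7, (2,3) g=2 f=7, (2,4) g=1 f=7, (4,2) g=3 f=5, (4,3) g=2 f=5, (4,4) g=1 f=5]; closed=[(3,2), (3,3), (3,4)]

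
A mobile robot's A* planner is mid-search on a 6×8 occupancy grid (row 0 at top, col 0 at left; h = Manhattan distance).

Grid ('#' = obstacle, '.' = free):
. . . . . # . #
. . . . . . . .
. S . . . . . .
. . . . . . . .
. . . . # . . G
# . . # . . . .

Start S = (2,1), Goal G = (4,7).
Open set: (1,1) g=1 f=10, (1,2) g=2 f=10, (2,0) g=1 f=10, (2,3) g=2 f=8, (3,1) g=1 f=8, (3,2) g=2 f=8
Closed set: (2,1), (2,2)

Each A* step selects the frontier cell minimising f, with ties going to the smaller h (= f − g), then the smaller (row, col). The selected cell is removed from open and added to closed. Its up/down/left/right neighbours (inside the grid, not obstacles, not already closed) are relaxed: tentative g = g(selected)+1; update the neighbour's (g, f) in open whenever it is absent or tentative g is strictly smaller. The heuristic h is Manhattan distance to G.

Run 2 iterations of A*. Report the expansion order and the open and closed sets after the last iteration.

order=[(2,3) → (2,4)]; open=[(1,1) g=1 f=10, (1,2) g=2 f=10, (1,3) g=3 f=10, (1,4) g=4 f=10, (2,0) g=1 f=10, (2,5) g=4 f=8, (3,1) g=1 f=8, (3,2) g=2 f=8, (3,3) g=3 f=8, (3,4) g=4 f=8]; closed=[(2,1), (2,2), (2,3), (2,4)]

step 1: expand (2,3) (f=8, h=6) → closed; open now [(1,1) g=1 f=10, (1,2) g=2 f=10, (1,3) g=3 f=10, (2,0) g=1 f=10, (2,4) g=3 f=8, (3,1) g=1 f=8, (3,2) g=2 f=8, (3,3) g=3 f=8]
step 2: expand (2,4) (f=8, h=5) → closed; open now [(1,1) g=1 f=10, (1,2) g=2 f=10, (1,3) g=3 f=10, (1,4) g=4 f=10, (2,0) g=1 f=10, (2,5) g=4 f=8, (3,1) g=1 f=8, (3,2) g=2 f=8, (3,3) g=3 f=8, (3,4) g=4 f=8]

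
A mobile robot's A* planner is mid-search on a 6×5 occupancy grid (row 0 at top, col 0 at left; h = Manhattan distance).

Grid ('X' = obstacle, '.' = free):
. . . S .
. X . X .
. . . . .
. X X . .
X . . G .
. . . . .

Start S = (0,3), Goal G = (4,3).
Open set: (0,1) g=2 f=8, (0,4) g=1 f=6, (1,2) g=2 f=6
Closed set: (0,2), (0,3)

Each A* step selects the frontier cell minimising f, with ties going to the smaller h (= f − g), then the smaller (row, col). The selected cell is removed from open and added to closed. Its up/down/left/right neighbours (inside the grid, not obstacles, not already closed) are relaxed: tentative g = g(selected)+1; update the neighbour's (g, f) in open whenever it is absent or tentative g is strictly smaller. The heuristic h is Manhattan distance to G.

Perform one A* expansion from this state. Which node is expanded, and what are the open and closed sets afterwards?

step 1: expand (1,2) (f=6, h=4) → closed; open now [(0,1) g=2 f=8, (0,4) g=1 f=6, (2,2) g=3 f=6]

expanded=(1,2); open=[(0,1) g=2 f=8, (0,4) g=1 f=6, (2,2) g=3 f=6]; closed=[(0,2), (0,3), (1,2)]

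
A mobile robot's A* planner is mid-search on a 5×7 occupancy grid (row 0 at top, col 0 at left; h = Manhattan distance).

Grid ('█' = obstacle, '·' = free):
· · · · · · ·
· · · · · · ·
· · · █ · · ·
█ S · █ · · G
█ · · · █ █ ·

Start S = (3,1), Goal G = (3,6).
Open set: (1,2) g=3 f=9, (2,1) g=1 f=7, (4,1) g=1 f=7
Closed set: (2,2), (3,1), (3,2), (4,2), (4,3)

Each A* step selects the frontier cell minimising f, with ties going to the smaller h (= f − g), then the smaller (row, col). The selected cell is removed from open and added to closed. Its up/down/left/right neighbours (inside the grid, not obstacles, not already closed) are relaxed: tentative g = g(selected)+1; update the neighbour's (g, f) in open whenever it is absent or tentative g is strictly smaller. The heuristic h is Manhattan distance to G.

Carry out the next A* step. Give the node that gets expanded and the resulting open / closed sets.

expanded=(2,1); open=[(1,1) g=2 f=9, (1,2) g=3 f=9, (2,0) g=2 f=9, (4,1) g=1 f=7]; closed=[(2,1), (2,2), (3,1), (3,2), (4,2), (4,3)]

step 1: expand (2,1) (f=7, h=6) → closed; open now [(1,1) g=2 f=9, (1,2) g=3 f=9, (2,0) g=2 f=9, (4,1) g=1 f=7]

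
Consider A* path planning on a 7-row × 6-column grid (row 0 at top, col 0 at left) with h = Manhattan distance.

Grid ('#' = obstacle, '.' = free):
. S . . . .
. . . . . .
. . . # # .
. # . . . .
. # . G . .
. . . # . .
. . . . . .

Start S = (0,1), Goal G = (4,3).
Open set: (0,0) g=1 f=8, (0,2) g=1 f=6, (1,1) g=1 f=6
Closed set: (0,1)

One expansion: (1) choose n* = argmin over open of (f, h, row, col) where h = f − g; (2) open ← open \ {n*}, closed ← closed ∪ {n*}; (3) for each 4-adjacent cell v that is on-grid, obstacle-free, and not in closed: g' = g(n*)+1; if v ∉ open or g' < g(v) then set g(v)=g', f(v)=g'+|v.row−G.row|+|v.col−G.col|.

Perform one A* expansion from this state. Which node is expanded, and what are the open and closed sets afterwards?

step 1: expand (0,2) (f=6, h=5) → closed; open now [(0,0) g=1 f=8, (0,3) g=2 f=6, (1,1) g=1 f=6, (1,2) g=2 f=6]

expanded=(0,2); open=[(0,0) g=1 f=8, (0,3) g=2 f=6, (1,1) g=1 f=6, (1,2) g=2 f=6]; closed=[(0,1), (0,2)]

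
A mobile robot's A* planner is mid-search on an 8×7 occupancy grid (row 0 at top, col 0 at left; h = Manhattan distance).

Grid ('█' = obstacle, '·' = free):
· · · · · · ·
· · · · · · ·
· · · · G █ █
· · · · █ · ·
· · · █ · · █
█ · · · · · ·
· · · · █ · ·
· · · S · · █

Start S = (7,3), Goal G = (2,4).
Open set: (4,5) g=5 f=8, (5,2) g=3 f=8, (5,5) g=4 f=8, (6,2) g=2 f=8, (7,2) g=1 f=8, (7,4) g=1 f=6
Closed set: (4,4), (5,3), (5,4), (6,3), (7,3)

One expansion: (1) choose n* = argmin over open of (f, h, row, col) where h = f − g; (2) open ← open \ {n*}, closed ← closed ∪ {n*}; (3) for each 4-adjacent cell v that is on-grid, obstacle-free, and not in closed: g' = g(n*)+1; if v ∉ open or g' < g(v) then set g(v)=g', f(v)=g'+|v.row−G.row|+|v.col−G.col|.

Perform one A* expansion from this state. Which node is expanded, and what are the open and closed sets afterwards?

step 1: expand (7,4) (f=6, h=5) → closed; open now [(4,5) g=5 f=8, (5,2) g=3 f=8, (5,5) g=4 f=8, (6,2) g=2 f=8, (7,2) g=1 f=8, (7,5) g=2 f=8]

expanded=(7,4); open=[(4,5) g=5 f=8, (5,2) g=3 f=8, (5,5) g=4 f=8, (6,2) g=2 f=8, (7,2) g=1 f=8, (7,5) g=2 f=8]; closed=[(4,4), (5,3), (5,4), (6,3), (7,3), (7,4)]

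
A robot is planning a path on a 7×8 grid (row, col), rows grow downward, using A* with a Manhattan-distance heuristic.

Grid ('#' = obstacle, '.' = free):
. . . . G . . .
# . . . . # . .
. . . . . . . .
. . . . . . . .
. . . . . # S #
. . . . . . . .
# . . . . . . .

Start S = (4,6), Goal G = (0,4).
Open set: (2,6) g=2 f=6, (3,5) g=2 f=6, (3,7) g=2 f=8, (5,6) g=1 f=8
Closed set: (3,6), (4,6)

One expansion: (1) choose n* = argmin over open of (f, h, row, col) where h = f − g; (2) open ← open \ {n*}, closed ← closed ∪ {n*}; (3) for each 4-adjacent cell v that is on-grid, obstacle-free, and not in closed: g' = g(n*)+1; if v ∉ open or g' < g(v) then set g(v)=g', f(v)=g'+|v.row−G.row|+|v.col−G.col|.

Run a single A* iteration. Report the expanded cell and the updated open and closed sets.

expanded=(2,6); open=[(1,6) g=3 f=6, (2,5) g=3 f=6, (2,7) g=3 f=8, (3,5) g=2 f=6, (3,7) g=2 f=8, (5,6) g=1 f=8]; closed=[(2,6), (3,6), (4,6)]

step 1: expand (2,6) (f=6, h=4) → closed; open now [(1,6) g=3 f=6, (2,5) g=3 f=6, (2,7) g=3 f=8, (3,5) g=2 f=6, (3,7) g=2 f=8, (5,6) g=1 f=8]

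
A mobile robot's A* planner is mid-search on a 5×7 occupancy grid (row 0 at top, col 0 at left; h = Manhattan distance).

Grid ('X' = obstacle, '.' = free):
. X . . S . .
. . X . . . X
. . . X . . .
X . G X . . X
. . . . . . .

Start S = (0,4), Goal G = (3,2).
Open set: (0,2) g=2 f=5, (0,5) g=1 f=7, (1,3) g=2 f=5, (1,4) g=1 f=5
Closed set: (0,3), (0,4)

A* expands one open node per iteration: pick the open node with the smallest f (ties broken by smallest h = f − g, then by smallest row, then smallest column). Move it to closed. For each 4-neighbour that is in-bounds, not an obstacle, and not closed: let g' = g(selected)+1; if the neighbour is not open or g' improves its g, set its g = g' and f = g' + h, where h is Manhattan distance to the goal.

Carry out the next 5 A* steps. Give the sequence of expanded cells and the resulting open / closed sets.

order=[(0,2) → (1,3) → (1,4) → (2,4) → (3,4)]; open=[(0,5) g=1 f=7, (1,5) g=2 f=7, (2,5) g=3 f=7, (3,5) g=4 f=7, (4,4) g=4 f=7]; closed=[(0,2), (0,3), (0,4), (1,3), (1,4), (2,4), (3,4)]

step 1: expand (0,2) (f=5, h=3) → closed; open now [(0,5) g=1 f=7, (1,3) g=2 f=5, (1,4) g=1 f=5]
step 2: expand (1,3) (f=5, h=3) → closed; open now [(0,5) g=1 f=7, (1,4) g=1 f=5]
step 3: expand (1,4) (f=5, h=4) → closed; open now [(0,5) g=1 f=7, (1,5) g=2 f=7, (2,4) g=2 f=5]
step 4: expand (2,4) (f=5, h=3) → closed; open now [(0,5) g=1 f=7, (1,5) g=2 f=7, (2,5) g=3 f=7, (3,4) g=3 f=5]
step 5: expand (3,4) (f=5, h=2) → closed; open now [(0,5) g=1 f=7, (1,5) g=2 f=7, (2,5) g=3 f=7, (3,5) g=4 f=7, (4,4) g=4 f=7]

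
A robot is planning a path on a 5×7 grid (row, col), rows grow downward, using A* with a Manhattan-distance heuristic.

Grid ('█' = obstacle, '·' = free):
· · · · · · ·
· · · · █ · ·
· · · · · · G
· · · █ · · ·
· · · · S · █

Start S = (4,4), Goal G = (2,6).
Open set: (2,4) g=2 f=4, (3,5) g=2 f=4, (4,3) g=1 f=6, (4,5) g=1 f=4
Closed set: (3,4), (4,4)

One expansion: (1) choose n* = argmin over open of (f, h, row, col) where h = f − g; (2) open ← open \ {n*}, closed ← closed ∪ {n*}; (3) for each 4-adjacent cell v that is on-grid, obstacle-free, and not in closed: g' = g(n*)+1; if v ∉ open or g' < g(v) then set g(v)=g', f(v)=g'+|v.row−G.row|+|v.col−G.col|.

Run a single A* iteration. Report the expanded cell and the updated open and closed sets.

expanded=(2,4); open=[(2,3) g=3 f=6, (2,5) g=3 f=4, (3,5) g=2 f=4, (4,3) g=1 f=6, (4,5) g=1 f=4]; closed=[(2,4), (3,4), (4,4)]

step 1: expand (2,4) (f=4, h=2) → closed; open now [(2,3) g=3 f=6, (2,5) g=3 f=4, (3,5) g=2 f=4, (4,3) g=1 f=6, (4,5) g=1 f=4]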